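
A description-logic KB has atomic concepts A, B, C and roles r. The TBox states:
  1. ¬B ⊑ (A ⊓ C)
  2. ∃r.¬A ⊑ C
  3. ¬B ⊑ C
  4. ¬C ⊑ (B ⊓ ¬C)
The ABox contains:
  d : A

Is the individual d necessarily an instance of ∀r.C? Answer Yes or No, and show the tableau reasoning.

1. d : ∀r.C?  L(d) = {A} ∪ {∃r.¬C}
   open: L(d) ⊇ {A, B, C, ∀r.A, ∃r.¬C} (+ ∃-successors) — d ∉ ∀r.C possible
2. Hence d : ∀r.C: not entailed.

No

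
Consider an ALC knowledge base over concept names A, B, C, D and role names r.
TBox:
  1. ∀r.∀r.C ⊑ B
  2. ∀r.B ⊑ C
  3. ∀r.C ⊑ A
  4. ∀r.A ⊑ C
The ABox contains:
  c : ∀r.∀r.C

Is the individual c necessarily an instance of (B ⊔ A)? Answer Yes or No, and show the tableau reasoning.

1. c : (B ⊔ A)?  L(c) = {∀r.∀r.C} ∪ {(¬B ⊓ ¬A)}
   clash {A, ¬A} at c — c ∈ (B ⊔ A)
2. Hence c : (B ⊔ A): entailed.

Yes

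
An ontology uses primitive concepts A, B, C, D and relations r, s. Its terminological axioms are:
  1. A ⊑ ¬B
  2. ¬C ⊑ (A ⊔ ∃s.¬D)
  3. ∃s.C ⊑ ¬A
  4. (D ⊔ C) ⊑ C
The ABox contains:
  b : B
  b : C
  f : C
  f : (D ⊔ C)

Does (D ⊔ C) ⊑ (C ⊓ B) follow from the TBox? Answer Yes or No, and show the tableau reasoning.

1. (D ⊔ C) ⊑ (C ⊓ B)  ⇔  ((D ⊔ C) ⊓ (¬C ⊔ ¬B)) unsat w.r.t. T
   apply at x₀: (D ⊔ C)⊑C
   open: L(x₀) ⊇ {C, D, ¬A, ¬B}
2. Hence (D ⊔ C) ⊑ (C ⊓ B): not entailed.

No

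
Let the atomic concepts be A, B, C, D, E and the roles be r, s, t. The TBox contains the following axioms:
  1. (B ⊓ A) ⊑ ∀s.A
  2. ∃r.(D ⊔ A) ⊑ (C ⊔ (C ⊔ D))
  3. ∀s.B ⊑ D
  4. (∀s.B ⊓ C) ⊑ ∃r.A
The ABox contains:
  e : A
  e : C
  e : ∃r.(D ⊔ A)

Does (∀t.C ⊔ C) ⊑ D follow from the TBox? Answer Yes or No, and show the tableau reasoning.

1. (∀t.C ⊔ C) ⊑ D  ⇔  ((∀t.C ⊔ C) ⊓ ¬D) unsat w.r.t. T
   open: L(x₀) ⊇ {¬B, ¬D, ∀r.(¬D ⊓ ¬A), ∀t.C, ∃s.¬B} (+ ∃-successors)
2. Hence (∀t.C ⊔ C) ⊑ D: not entailed.

No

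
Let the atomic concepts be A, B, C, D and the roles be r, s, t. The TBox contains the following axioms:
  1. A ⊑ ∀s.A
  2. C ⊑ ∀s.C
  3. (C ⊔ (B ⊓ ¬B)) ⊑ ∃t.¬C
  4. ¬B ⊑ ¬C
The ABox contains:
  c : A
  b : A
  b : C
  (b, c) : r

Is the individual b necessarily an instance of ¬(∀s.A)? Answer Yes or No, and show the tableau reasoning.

1. b : ¬(∀s.A)?  L(b) = {A, C} ∪ {∀s.A}
   apply at b: C⊑∀s.C
   open: L(b) ⊇ {A, B, C, ∀s.A, ∀s.C, …} (+ ∃-successors) — b ∉ ¬(∀s.A) possible
2. Hence b : ¬(∀s.A): not entailed.

No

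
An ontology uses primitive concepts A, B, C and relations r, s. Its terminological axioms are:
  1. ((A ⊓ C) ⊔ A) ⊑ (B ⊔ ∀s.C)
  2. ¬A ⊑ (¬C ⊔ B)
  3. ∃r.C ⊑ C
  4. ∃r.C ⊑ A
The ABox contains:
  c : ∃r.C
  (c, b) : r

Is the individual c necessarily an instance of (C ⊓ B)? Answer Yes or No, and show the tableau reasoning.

1. c : (C ⊓ B)?  L(c) = {∃r.C} ∪ {(¬C ⊔ ¬B)}
   apply at c: ∃r.C⊑C; ∃r.C⊑A
   open: L(c) ⊇ {A, C, ¬B, ∀s.C, ∃r.C} (+ ∃-successors) — c ∉ (C ⊓ B) possible
2. Hence c : (C ⊓ B): not entailed.

No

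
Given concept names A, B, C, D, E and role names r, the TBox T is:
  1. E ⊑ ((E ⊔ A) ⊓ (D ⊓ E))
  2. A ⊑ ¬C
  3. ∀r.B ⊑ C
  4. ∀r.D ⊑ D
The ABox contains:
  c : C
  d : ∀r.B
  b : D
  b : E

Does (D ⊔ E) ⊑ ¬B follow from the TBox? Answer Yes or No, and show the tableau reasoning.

No

1. (D ⊔ E) ⊑ ¬B  ⇔  ((D ⊔ E) ⊓ B) unsat w.r.t. T
   open: L(x₀) ⊇ {B, D, ¬A, ¬E, ∃r.¬B} (+ ∃-successors)
2. Hence (D ⊔ E) ⊑ ¬B: not entailed.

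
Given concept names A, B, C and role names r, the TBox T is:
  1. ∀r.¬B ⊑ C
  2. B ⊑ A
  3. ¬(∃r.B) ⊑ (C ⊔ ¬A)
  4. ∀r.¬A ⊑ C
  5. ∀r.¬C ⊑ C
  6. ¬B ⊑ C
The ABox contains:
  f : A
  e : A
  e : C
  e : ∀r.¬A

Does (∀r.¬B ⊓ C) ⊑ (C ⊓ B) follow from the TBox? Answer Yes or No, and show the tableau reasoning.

1. (∀r.¬B ⊓ C) ⊑ (C ⊓ B)  ⇔  ((∀r.¬B ⊓ C) ⊓ (¬C ⊔ ¬B)) unsat w.r.t. T
   apply at x₀: ¬(∃r.B)⊑(C ⊔ ¬A)
   open: L(x₀) ⊇ {C, ¬B, ∀r.¬B}
2. Hence (∀r.¬B ⊓ C) ⊑ (C ⊓ B): not entailed.

No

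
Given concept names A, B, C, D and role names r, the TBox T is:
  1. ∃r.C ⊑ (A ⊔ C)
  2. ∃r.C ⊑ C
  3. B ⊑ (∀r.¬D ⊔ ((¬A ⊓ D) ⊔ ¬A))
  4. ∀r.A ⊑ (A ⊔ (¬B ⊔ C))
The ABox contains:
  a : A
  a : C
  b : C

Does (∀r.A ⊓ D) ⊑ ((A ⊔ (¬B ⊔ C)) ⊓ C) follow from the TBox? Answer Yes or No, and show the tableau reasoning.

1. (∀r.A ⊓ D) ⊑ ((A ⊔ (¬B ⊔ C)) ⊓ C)  ⇔  ((∀r.A ⊓ D) ⊓ ((¬A ⊓ (B ⊓ ¬C)) ⊔ ¬C)) unsat w.r.t. T
   apply at x₀: ∀r.A⊑(A ⊔ (¬B ⊔ C))
   open: L(x₀) ⊇ {A, D, ¬B, ¬C, ∀r.A, …}
2. Hence (∀r.A ⊓ D) ⊑ ((A ⊔ (¬B ⊔ C)) ⊓ C): not entailed.

No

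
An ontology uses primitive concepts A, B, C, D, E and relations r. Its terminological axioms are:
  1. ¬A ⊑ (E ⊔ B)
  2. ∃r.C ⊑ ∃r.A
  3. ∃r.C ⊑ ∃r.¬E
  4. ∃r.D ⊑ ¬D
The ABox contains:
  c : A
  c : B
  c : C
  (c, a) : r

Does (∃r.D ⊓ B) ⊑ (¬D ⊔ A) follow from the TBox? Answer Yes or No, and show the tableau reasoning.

1. (∃r.D ⊓ B) ⊑ (¬D ⊔ A)  ⇔  ((∃r.D ⊓ B) ⊓ (D ⊓ ¬A)) unsat w.r.t. T
   all branches close; clash {D, ¬D} at x₀
2. Hence (∃r.D ⊓ B) ⊑ (¬D ⊔ A): entailed.

Yes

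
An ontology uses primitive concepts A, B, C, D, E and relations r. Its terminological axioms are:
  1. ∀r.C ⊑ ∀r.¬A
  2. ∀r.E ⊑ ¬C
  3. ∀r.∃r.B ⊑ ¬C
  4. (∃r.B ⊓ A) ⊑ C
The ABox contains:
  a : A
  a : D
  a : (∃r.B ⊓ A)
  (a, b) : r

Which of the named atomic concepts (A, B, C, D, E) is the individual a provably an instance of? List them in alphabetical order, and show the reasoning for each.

{A, C, D}

1. a : A?  L(a) = {A, D, (∃r.B ⊓ A)} ∪ {¬A}
   clash {A, ¬A} at a — a ∈ A
2. a : B?  L(a) = {A, D, (∃r.B ⊓ A)} ∪ {¬B}
   apply at a: (∃r.B ⊓ A)⊑C
   open: L(a) ⊇ {A, C, D, ¬B, ∃r.B, …} (+ ∃-successors) — a ∉ B possible
3. a : C?  L(a) = {A, D, (∃r.B ⊓ A)} ∪ {¬C}
   clash {C, ¬C} at a — a ∈ C
4. a : D?  L(a) = {A, D, (∃r.B ⊓ A)} ∪ {¬D}
   clash {D, ¬D} at a — a ∈ D
5. a : E?  L(a) = {A, D, (∃r.B ⊓ A)} ∪ {¬E}
   apply at a: (∃r.B ⊓ A)⊑C
   open: L(a) ⊇ {A, C, D, ¬E, ∃r.B, …} (+ ∃-successors) — a ∉ E possible
6. Entailed for a: {A, C, D}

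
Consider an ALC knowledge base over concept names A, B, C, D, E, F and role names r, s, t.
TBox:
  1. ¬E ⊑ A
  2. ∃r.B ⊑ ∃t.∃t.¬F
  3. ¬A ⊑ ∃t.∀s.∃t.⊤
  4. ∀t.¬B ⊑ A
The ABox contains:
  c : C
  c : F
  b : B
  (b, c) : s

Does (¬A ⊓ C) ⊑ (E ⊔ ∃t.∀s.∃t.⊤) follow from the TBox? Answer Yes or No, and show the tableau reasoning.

Yes

1. (¬A ⊓ C) ⊑ (E ⊔ ∃t.∀s.∃t.⊤)  ⇔  ((¬A ⊓ C) ⊓ (¬E ⊓ ∀t.∃s.∀t.⊥)) unsat w.r.t. T
   all branches close; clash {A, ¬A} at x₀
2. Hence (¬A ⊓ C) ⊑ (E ⊔ ∃t.∀s.∃t.⊤): entailed.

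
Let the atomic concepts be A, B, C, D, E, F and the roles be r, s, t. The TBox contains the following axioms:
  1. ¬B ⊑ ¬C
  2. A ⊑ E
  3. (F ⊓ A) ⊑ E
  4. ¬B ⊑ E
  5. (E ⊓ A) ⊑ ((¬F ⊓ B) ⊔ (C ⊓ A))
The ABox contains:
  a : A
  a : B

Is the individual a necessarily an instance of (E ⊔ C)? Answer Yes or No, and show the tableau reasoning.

1. a : (E ⊔ C)?  L(a) = {A, B} ∪ {(¬E ⊓ ¬C)}
   clash {E, ¬E} at a — a ∈ (E ⊔ C)
2. Hence a : (E ⊔ C): entailed.

Yes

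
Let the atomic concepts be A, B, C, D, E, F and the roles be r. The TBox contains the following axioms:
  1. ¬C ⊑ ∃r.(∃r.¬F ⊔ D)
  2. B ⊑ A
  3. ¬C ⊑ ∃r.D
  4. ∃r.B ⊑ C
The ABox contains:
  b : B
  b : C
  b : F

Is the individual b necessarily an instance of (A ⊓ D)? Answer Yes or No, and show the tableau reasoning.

1. b : (A ⊓ D)?  L(b) = {B, C, F} ∪ {(¬A ⊔ ¬D)}
   apply at b: B⊑A
   open: L(b) ⊇ {A, B, C, F, ¬D} — b ∉ (A ⊓ D) possible
2. Hence b : (A ⊓ D): not entailed.

No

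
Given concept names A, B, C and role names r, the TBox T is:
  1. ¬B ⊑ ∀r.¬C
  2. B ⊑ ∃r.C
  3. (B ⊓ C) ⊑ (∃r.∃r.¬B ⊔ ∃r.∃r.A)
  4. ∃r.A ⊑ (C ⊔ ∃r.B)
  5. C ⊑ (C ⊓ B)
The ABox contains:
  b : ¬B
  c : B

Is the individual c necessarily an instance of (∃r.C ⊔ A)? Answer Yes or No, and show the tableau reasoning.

1. c : (∃r.C ⊔ A)?  L(c) = {B} ∪ {(∀r.¬C ⊓ ¬A)}
   clash {C, ¬C} at an ∃-successor — c ∈ (∃r.C ⊔ A)
2. Hence c : (∃r.C ⊔ A): entailed.

Yes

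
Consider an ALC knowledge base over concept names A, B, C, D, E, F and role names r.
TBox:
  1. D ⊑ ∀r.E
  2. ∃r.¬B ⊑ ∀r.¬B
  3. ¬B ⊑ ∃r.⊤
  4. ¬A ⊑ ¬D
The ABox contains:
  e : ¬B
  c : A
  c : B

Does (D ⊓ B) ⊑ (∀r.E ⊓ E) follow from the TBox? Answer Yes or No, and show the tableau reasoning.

No

1. (D ⊓ B) ⊑ (∀r.E ⊓ E)  ⇔  ((D ⊓ B) ⊓ (∃r.¬E ⊔ ¬E)) unsat w.r.t. T
   apply at x₀: D⊑∀r.E
   open: L(x₀) ⊇ {A, B, D, ¬E, ∀r.B, …}
2. Hence (D ⊓ B) ⊑ (∀r.E ⊓ E): not entailed.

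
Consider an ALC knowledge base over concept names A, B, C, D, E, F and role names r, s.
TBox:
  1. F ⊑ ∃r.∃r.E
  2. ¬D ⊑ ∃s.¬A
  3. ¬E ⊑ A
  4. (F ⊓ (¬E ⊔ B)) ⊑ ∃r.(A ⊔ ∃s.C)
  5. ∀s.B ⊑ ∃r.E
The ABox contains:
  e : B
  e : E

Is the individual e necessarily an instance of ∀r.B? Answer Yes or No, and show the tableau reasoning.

1. e : ∀r.B?  L(e) = {B, E} ∪ {∃r.¬B}
   open: L(e) ⊇ {B, D, E, ¬F, ∃r.¬B, …} (+ ∃-successors) — e ∉ ∀r.B possible
2. Hence e : ∀r.B: not entailed.

No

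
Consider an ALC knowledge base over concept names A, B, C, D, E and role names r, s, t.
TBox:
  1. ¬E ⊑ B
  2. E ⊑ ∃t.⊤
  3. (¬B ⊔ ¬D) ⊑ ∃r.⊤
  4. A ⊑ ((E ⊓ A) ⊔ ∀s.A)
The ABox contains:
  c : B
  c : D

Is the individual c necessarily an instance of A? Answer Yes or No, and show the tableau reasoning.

1. c : A?  L(c) = {B, D} ∪ {¬A}
   open: L(c) ⊇ {B, D, ¬A, ¬E} — c ∉ A possible
2. Hence c : A: not entailed.

No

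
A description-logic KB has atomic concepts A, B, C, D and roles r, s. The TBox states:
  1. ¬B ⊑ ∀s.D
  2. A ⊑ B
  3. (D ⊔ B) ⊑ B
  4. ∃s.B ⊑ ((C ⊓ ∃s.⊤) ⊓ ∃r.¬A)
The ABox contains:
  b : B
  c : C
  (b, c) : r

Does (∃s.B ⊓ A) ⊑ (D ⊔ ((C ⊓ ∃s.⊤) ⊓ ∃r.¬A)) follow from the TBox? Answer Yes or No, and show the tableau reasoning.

1. (∃s.B ⊓ A) ⊑ (D ⊔ ((C ⊓ ∃s.⊤) ⊓ ∃r.¬A))  ⇔  ((∃s.B ⊓ A) ⊓ (¬D ⊓ ((¬C ⊔ ∀s.⊥) ⊔ ∀r.A))) unsat w.r.t. T
   all branches close; clash {A, ¬A} at an ∃-successor
2. Hence (∃s.B ⊓ A) ⊑ (D ⊔ ((C ⊓ ∃s.⊤) ⊓ ∃r.¬A)): entailed.

Yes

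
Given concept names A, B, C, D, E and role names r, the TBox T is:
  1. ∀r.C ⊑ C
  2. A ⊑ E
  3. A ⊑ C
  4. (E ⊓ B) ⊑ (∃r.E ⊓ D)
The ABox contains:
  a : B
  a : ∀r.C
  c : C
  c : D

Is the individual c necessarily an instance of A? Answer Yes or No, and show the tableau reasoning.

1. c : A?  L(c) = {C, D} ∪ {¬A}
   open: L(c) ⊇ {C, D, ¬A, ¬E} — c ∉ A possible
2. Hence c : A: not entailed.

No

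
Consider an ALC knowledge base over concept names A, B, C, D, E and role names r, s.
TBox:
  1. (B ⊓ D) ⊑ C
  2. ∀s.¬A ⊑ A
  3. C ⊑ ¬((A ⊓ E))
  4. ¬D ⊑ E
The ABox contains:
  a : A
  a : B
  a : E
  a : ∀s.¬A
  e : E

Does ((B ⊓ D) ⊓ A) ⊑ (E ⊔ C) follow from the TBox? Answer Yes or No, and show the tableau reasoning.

1. ((B ⊓ D) ⊓ A) ⊑ (E ⊔ C)  ⇔  (((B ⊓ D) ⊓ A) ⊓ (¬E ⊓ ¬C)) unsat w.r.t. T
   all branches close; clash {C, ¬C} at x₀
2. Hence ((B ⊓ D) ⊓ A) ⊑ (E ⊔ C): entailed.

Yes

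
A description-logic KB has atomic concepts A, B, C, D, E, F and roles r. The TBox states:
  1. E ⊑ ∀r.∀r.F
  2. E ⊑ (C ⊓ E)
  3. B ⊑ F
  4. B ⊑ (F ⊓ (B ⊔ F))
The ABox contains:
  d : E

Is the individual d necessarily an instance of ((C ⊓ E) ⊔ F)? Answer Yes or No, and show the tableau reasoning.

Yes

1. d : ((C ⊓ E) ⊔ F)?  L(d) = {E} ∪ {((¬C ⊔ ¬E) ⊓ ¬F)}
   clash {F, ¬F} at d — d ∈ ((C ⊓ E) ⊔ F)
2. Hence d : ((C ⊓ E) ⊔ F): entailed.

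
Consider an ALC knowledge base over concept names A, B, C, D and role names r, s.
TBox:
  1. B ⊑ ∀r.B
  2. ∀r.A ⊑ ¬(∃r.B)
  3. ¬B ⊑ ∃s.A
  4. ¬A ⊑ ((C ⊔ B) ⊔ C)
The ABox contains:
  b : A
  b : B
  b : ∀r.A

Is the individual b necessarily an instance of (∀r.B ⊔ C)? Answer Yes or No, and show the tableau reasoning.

1. b : (∀r.B ⊔ C)?  L(b) = {A, B, ∀r.A} ∪ {(∃r.¬B ⊓ ¬C)}
   clash {B, ¬B} at an ∃-successor — b ∈ (∀r.B ⊔ C)
2. Hence b : (∀r.B ⊔ C): entailed.

Yes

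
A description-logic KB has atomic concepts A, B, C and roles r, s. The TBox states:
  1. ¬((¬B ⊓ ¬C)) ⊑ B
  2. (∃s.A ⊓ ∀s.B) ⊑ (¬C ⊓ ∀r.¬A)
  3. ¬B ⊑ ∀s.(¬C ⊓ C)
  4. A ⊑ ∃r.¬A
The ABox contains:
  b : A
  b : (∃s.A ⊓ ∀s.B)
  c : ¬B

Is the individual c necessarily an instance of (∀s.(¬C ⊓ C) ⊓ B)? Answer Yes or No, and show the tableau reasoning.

1. c : (∀s.(¬C ⊓ C) ⊓ B)?  L(c) = {¬B} ∪ {(∃s.(C ⊔ ¬C) ⊔ ¬B)}
   apply at c: ¬B⊑∀s.(¬C ⊓ C)
   open: L(c) ⊇ {¬A, ¬B, ¬C, ∀s.(¬C ⊓ C), ∀s.¬A} — c ∉ (∀s.(¬C ⊓ C) ⊓ B) possible
2. Hence c : (∀s.(¬C ⊓ C) ⊓ B): not entailed.

No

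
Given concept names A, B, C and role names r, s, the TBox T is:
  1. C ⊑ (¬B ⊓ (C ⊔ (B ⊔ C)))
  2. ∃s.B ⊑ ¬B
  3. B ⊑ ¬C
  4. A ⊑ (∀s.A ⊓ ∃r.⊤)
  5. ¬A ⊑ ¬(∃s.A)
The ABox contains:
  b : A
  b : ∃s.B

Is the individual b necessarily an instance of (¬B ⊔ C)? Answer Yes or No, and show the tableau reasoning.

1. b : (¬B ⊔ C)?  L(b) = {A, ∃s.B} ∪ {(B ⊓ ¬C)}
   clash {B, ¬B} at b — b ∈ (¬B ⊔ C)
2. Hence b : (¬B ⊔ C): entailed.

Yes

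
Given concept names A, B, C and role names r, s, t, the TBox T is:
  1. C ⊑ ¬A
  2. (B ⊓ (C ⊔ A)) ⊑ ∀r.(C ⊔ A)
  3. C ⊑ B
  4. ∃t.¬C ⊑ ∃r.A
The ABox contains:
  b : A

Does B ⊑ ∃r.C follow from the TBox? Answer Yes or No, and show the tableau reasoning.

1. B ⊑ ∃r.C  ⇔  (B ⊓ ∀r.¬C) unsat w.r.t. T
   open: L(x₀) ⊇ {B, ¬A, ¬C, ∀r.¬C, ∀t.C}
2. Hence B ⊑ ∃r.C: not entailed.

No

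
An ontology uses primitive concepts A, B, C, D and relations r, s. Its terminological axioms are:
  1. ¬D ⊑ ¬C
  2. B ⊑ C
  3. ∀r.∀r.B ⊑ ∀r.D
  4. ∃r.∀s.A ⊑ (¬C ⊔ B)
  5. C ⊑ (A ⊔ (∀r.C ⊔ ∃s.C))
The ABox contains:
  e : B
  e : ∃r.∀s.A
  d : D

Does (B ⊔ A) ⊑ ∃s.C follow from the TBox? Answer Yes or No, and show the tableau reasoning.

No

1. (B ⊔ A) ⊑ ∃s.C  ⇔  ((B ⊔ A) ⊓ ∀s.¬C) unsat w.r.t. T
   open: L(x₀) ⊇ {A, B, C, D, ∀r.∃s.¬A, …} (+ ∃-successors)
2. Hence (B ⊔ A) ⊑ ∃s.C: not entailed.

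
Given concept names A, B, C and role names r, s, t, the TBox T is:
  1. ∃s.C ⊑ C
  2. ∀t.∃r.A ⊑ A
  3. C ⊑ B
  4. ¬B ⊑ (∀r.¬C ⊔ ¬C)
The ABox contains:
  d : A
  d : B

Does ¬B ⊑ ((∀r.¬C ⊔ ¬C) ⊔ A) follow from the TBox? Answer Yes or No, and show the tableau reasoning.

Yes

1. ¬B ⊑ ((∀r.¬C ⊔ ¬C) ⊔ A)  ⇔  (¬B ⊓ ((∃r.C ⊓ C) ⊓ ¬A)) unsat w.r.t. T
   all branches close; clash {B, ¬B} at x₀
2. Hence ¬B ⊑ ((∀r.¬C ⊔ ¬C) ⊔ A): entailed.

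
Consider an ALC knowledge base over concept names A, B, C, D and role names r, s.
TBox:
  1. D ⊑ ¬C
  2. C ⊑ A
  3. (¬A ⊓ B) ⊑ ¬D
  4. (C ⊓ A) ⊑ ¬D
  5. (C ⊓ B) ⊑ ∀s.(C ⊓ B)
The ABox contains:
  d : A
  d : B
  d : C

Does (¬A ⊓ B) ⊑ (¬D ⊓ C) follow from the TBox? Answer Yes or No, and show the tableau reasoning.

1. (¬A ⊓ B) ⊑ (¬D ⊓ C)  ⇔  ((¬A ⊓ B) ⊓ (D ⊔ ¬C)) unsat w.r.t. T
   apply at x₀: (¬A ⊓ B)⊑¬D
   open: L(x₀) ⊇ {B, ¬A, ¬C, ¬D}
2. Hence (¬A ⊓ B) ⊑ (¬D ⊓ C): not entailed.

No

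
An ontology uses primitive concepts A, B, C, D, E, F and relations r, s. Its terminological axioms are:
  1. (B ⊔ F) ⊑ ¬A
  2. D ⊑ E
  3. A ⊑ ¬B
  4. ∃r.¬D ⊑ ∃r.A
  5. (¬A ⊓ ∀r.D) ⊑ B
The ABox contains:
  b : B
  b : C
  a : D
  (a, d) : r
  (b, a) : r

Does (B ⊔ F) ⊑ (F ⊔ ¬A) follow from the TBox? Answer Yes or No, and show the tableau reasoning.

1. (B ⊔ F) ⊑ (F ⊔ ¬A)  ⇔  ((B ⊔ F) ⊓ (¬F ⊓ A)) unsat w.r.t. T
   all branches close; clash {F, ¬F} at x₀
2. Hence (B ⊔ F) ⊑ (F ⊔ ¬A): entailed.

Yes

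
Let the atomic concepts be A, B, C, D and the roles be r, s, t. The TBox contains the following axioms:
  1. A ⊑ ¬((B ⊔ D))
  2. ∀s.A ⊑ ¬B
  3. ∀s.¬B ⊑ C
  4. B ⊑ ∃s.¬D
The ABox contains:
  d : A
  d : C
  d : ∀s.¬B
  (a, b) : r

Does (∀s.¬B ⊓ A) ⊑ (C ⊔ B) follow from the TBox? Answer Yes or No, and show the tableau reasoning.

Yes

1. (∀s.¬B ⊓ A) ⊑ (C ⊔ B)  ⇔  ((∀s.¬B ⊓ A) ⊓ (¬C ⊓ ¬B)) unsat w.r.t. T
   all branches close; clash {C, ¬C} at x₀
2. Hence (∀s.¬B ⊓ A) ⊑ (C ⊔ B): entailed.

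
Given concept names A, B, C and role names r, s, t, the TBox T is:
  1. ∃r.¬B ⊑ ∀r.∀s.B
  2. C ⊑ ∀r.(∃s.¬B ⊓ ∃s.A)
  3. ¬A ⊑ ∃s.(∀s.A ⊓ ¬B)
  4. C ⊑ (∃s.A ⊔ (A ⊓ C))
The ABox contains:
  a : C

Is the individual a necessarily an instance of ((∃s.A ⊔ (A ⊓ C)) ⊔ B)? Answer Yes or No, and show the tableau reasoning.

Yes

1. a : ((∃s.A ⊔ (A ⊓ C)) ⊔ B)?  L(a) = {C} ∪ {((∀s.¬A ⊓ (¬A ⊔ ¬C)) ⊓ ¬B)}
   clash {C, ¬C} at a — a ∈ ((∃s.A ⊔ (A ⊓ C)) ⊔ B)
2. Hence a : ((∃s.A ⊔ (A ⊓ C)) ⊔ B): entailed.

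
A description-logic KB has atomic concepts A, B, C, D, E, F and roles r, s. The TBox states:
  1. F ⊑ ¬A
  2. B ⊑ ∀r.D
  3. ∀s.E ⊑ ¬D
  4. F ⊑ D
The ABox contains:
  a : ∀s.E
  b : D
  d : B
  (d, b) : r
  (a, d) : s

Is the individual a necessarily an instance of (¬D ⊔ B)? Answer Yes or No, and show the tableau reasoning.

Yes

1. a : (¬D ⊔ B)?  L(a) = {∀s.E} ∪ {(D ⊓ ¬B)}
   clash {D, ¬D} at a — a ∈ (¬D ⊔ B)
2. Hence a : (¬D ⊔ B): entailed.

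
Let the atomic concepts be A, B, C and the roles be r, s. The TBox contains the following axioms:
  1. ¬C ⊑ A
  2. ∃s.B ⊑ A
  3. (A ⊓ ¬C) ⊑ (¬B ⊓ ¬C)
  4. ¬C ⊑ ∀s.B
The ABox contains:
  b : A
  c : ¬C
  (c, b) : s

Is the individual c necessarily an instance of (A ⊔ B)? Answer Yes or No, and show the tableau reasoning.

Yes

1. c : (A ⊔ B)?  L(c) = {¬C} ∪ {(¬A ⊓ ¬B)}
   clash {A, ¬A} at c — c ∈ (A ⊔ B)
2. Hence c : (A ⊔ B): entailed.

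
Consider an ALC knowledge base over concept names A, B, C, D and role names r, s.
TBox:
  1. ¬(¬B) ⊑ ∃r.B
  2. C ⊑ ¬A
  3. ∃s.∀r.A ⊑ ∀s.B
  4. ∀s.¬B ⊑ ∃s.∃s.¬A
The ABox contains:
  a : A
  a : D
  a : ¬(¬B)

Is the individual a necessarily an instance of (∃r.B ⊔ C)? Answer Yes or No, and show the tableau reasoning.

1. a : (∃r.B ⊔ C)?  L(a) = {A, D, ¬(¬B)} ∪ {(∀r.¬B ⊓ ¬C)}
   clash {B, ¬B} at an ∃-successor — a ∈ (∃r.B ⊔ C)
2. Hence a : (∃r.B ⊔ C): entailed.

Yes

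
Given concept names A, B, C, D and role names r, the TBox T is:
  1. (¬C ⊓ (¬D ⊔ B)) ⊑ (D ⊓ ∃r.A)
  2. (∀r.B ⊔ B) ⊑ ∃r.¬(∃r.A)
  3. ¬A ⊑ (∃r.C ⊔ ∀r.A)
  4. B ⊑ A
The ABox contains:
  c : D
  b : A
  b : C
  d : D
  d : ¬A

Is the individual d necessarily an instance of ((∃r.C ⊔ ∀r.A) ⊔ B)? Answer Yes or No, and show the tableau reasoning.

1. d : ((∃r.C ⊔ ∀r.A) ⊔ B)?  L(d) = {D, ¬A} ∪ {((∀r.¬C ⊓ ∃r.¬A) ⊓ ¬B)}
   clash {A, ¬A} at an ∃-successor — d ∈ ((∃r.C ⊔ ∀r.A) ⊔ B)
2. Hence d : ((∃r.C ⊔ ∀r.A) ⊔ B): entailed.

Yes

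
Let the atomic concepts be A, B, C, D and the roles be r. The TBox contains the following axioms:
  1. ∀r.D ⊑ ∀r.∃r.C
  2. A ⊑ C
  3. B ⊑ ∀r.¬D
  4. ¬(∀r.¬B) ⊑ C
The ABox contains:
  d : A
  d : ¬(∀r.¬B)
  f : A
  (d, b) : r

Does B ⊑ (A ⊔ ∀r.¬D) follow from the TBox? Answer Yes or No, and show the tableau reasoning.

1. B ⊑ (A ⊔ ∀r.¬D)  ⇔  (B ⊓ (¬A ⊓ ∃r.D)) unsat w.r.t. T
   all branches close; clash {D, ¬D} at an ∃-successor
2. Hence B ⊑ (A ⊔ ∀r.¬D): entailed.

Yes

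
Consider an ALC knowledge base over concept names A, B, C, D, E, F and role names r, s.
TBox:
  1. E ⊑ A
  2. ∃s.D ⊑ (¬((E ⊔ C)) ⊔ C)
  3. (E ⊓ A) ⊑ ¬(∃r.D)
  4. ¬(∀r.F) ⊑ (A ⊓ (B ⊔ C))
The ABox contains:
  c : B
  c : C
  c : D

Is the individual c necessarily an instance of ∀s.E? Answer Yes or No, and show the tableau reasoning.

1. c : ∀s.E?  L(c) = {B, C, D} ∪ {∃s.¬E}
   open: L(c) ⊇ {B, C, D, ¬E, ∀r.F, …} (+ ∃-successors) — c ∉ ∀s.E possible
2. Hence c : ∀s.E: not entailed.

No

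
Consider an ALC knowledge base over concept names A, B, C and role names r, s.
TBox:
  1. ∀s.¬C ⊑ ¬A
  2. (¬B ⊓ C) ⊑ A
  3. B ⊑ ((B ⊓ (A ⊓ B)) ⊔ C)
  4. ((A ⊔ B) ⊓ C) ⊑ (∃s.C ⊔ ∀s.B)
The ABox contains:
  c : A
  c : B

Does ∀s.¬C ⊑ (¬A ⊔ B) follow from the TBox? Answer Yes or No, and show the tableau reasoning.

Yes

1. ∀s.¬C ⊑ (¬A ⊔ B)  ⇔  (∀s.¬C ⊓ (A ⊓ ¬B)) unsat w.r.t. T
   all branches close; clash {A, ¬A} at x₀
2. Hence ∀s.¬C ⊑ (¬A ⊔ B): entailed.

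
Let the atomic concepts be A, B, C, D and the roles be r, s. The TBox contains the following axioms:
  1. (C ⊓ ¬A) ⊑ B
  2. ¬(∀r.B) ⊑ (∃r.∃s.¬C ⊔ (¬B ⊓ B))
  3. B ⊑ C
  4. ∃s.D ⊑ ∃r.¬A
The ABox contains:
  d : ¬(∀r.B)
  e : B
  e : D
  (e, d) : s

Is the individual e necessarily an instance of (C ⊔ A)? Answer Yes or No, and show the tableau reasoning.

1. e : (C ⊔ A)?  L(e) = {B, D} ∪ {(¬C ⊓ ¬A)}
   clash {C, ¬C} at e — e ∈ (C ⊔ A)
2. Hence e : (C ⊔ A): entailed.

Yes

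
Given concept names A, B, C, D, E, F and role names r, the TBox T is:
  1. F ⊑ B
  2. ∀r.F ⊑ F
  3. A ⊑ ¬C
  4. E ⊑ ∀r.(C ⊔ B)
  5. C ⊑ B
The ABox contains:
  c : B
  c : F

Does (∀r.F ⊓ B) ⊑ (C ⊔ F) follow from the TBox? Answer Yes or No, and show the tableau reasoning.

1. (∀r.F ⊓ B) ⊑ (C ⊔ F)  ⇔  ((∀r.F ⊓ B) ⊓ (¬C ⊓ ¬F)) unsat w.r.t. T
   all branches close; clash {F, ¬F} at x₀
2. Hence (∀r.F ⊓ B) ⊑ (C ⊔ F): entailed.

Yes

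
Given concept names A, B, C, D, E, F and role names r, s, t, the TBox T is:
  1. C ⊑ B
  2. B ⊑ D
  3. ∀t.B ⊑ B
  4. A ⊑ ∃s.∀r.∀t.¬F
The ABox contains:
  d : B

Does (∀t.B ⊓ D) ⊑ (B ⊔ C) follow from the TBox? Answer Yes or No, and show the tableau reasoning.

1. (∀t.B ⊓ D) ⊑ (B ⊔ C)  ⇔  ((∀t.B ⊓ D) ⊓ (¬B ⊓ ¬C)) unsat w.r.t. T
   all branches close; clash {B, ¬B} at x₀
2. Hence (∀t.B ⊓ D) ⊑ (B ⊔ C): entailed.

Yes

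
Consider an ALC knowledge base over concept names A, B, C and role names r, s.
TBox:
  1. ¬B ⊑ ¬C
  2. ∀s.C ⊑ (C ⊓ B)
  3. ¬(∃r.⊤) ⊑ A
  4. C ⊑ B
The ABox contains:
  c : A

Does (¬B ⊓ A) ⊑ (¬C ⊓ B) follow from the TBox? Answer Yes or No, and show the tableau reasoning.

No

1. (¬B ⊓ A) ⊑ (¬C ⊓ B)  ⇔  ((¬B ⊓ A) ⊓ (C ⊔ ¬B)) unsat w.r.t. T
   apply at x₀: ¬B⊑¬C
   open: L(x₀) ⊇ {A, ¬B, ¬C, ∃s.¬C} (+ ∃-successors)
2. Hence (¬B ⊓ A) ⊑ (¬C ⊓ B): not entailed.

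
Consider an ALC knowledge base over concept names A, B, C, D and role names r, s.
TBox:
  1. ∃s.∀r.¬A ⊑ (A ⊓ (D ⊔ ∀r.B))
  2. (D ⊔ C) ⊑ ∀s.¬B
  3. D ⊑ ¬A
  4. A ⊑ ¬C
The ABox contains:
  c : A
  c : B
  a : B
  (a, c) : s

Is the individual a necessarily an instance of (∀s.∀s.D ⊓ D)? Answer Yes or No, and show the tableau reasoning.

No

1. a : (∀s.∀s.D ⊓ D)?  L(a) = {B} ∪ {(∃s.∃s.¬D ⊔ ¬D)}
   open: L(a) ⊇ {B, ¬A, ¬C, ¬D, ∀s.∃r.A} — a ∉ (∀s.∀s.D ⊓ D) possible
2. Hence a : (∀s.∀s.D ⊓ D): not entailed.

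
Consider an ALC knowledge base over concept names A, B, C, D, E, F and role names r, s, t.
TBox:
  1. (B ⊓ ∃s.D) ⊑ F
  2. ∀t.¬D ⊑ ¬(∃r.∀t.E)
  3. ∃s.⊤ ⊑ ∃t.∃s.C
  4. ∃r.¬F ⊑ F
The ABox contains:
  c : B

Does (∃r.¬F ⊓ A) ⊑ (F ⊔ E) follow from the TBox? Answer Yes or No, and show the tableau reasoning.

Yes

1. (∃r.¬F ⊓ A) ⊑ (F ⊔ E)  ⇔  ((∃r.¬F ⊓ A) ⊓ (¬F ⊓ ¬E)) unsat w.r.t. T
   all branches close; clash {F, ¬F} at x₀
2. Hence (∃r.¬F ⊓ A) ⊑ (F ⊔ E): entailed.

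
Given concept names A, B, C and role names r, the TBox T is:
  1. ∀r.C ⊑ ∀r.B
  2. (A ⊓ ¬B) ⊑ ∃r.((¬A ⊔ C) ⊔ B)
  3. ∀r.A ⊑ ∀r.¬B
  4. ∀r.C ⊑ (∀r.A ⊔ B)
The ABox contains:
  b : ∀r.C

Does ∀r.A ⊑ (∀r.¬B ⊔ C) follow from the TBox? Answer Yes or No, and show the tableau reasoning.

Yes

1. ∀r.A ⊑ (∀r.¬B ⊔ C)  ⇔  (∀r.A ⊓ (∃r.B ⊓ ¬C)) unsat w.r.t. T
   all branches close; clash {B, ¬B} at an ∃-successor
2. Hence ∀r.A ⊑ (∀r.¬B ⊔ C): entailed.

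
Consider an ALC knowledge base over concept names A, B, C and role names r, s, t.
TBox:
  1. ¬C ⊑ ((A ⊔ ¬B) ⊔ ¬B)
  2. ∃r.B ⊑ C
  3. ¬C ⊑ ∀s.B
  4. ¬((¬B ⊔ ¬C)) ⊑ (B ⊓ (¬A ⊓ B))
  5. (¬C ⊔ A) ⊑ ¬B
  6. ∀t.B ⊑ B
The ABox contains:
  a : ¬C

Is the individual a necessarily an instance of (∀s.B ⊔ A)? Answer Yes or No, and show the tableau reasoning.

Yes

1. a : (∀s.B ⊔ A)?  L(a) = {¬C} ∪ {(∃s.¬B ⊓ ¬A)}
   clash {C, ¬C} at a — a ∈ (∀s.B ⊔ A)
2. Hence a : (∀s.B ⊔ A): entailed.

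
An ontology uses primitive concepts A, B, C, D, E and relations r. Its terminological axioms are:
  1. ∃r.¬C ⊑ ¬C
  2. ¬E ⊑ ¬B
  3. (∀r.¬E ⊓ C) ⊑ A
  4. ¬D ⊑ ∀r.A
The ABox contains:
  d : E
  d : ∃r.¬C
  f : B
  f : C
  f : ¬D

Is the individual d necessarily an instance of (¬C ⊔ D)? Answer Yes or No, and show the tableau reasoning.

Yes

1. d : (¬C ⊔ D)?  L(d) = {E, ∃r.¬C} ∪ {(C ⊓ ¬D)}
   clash {C, ¬C} at d — d ∈ (¬C ⊔ D)
2. Hence d : (¬C ⊔ D): entailed.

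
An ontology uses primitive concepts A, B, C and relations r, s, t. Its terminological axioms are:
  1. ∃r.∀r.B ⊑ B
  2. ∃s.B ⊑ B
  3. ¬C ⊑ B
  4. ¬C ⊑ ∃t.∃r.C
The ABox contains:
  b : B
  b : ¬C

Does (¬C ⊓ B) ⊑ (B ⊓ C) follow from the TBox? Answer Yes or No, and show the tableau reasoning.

1. (¬C ⊓ B) ⊑ (B ⊓ C)  ⇔  ((¬C ⊓ B) ⊓ (¬B ⊔ ¬C)) unsat w.r.t. T
   apply at x₀: ¬C⊑∃t.∃r.C
   open: L(x₀) ⊇ {B, ¬C, ∃t.∃r.C} (+ ∃-successors)
2. Hence (¬C ⊓ B) ⊑ (B ⊓ C): not entailed.

No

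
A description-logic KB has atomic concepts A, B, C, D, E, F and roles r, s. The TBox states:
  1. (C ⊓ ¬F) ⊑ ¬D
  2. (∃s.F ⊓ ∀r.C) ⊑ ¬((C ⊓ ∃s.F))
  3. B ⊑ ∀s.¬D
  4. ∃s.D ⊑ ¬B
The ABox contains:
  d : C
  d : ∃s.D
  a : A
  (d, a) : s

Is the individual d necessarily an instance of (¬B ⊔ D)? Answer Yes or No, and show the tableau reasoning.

Yes

1. d : (¬B ⊔ D)?  L(d) = {C, ∃s.D} ∪ {(B ⊓ ¬D)}
   clash {D, ¬D} at an ∃-successor — d ∈ (¬B ⊔ D)
2. Hence d : (¬B ⊔ D): entailed.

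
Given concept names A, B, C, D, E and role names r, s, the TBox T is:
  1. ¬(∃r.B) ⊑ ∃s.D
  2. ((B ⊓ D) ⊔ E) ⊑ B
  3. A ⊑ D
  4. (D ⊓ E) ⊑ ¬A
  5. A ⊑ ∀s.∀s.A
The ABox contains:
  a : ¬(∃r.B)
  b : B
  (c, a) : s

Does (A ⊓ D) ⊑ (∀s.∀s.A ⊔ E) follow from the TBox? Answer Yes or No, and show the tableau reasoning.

Yes

1. (A ⊓ D) ⊑ (∀s.∀s.A ⊔ E)  ⇔  ((A ⊓ D) ⊓ (∃s.∃s.¬A ⊓ ¬E)) unsat w.r.t. T
   all branches close; clash {A, ¬A} at x₀
2. Hence (A ⊓ D) ⊑ (∀s.∀s.A ⊔ E): entailed.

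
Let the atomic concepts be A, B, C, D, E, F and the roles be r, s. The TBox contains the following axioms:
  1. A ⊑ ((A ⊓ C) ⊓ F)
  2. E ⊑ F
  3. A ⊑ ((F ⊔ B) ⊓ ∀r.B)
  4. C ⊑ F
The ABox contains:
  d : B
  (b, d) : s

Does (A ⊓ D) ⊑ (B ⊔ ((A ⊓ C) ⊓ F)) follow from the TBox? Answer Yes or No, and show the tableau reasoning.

1. (A ⊓ D) ⊑ (B ⊔ ((A ⊓ C) ⊓ F))  ⇔  ((A ⊓ D) ⊓ (¬B ⊓ ((¬A ⊔ ¬C) ⊔ ¬F))) unsat w.r.t. T
   all branches close; clash {F, ¬F} at x₀
2. Hence (A ⊓ D) ⊑ (B ⊔ ((A ⊓ C) ⊓ F)): entailed.

Yes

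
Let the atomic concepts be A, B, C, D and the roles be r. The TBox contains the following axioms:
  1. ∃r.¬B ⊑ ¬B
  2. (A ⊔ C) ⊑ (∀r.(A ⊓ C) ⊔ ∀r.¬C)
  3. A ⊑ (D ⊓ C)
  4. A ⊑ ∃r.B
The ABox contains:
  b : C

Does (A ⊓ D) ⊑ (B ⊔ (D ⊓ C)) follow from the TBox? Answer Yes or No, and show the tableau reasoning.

1. (A ⊓ D) ⊑ (B ⊔ (D ⊓ C))  ⇔  ((A ⊓ D) ⊓ (¬B ⊓ (¬D ⊔ ¬C))) unsat w.r.t. T
   all branches close; clash {C, ¬C} at x₀
2. Hence (A ⊓ D) ⊑ (B ⊔ (D ⊓ C)): entailed.

Yes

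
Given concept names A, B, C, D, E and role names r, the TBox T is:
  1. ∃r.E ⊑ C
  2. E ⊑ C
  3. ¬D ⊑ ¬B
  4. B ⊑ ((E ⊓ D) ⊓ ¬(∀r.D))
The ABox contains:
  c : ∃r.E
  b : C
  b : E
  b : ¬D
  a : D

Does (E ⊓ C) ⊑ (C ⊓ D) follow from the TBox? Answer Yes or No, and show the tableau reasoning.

No

1. (E ⊓ C) ⊑ (C ⊓ D)  ⇔  ((E ⊓ C) ⊓ (¬C ⊔ ¬D)) unsat w.r.t. T
   open: L(x₀) ⊇ {C, E, ¬B, ¬D}
2. Hence (E ⊓ C) ⊑ (C ⊓ D): not entailed.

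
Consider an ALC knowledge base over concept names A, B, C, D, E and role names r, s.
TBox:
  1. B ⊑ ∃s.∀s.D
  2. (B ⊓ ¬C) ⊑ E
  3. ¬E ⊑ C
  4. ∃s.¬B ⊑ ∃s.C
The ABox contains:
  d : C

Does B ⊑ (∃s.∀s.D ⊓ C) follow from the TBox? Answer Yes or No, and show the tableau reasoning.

1. B ⊑ (∃s.∀s.D ⊓ C)  ⇔  (B ⊓ (∀s.∃s.¬D ⊔ ¬C)) unsat w.r.t. T
   apply at x₀: B⊑∃s.∀s.D
   open: L(x₀) ⊇ {B, E, ¬C, ∀s.B, ∃s.∀s.D} (+ ∃-successors)
2. Hence B ⊑ (∃s.∀s.D ⊓ C): not entailed.

No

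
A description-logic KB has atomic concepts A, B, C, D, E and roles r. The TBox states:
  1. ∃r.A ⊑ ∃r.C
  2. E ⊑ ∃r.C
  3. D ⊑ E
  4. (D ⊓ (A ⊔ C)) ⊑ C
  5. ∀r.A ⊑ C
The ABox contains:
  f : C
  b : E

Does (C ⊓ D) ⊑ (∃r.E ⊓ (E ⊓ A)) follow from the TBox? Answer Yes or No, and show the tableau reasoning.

1. (C ⊓ D) ⊑ (∃r.E ⊓ (E ⊓ A))  ⇔  ((C ⊓ D) ⊓ (∀r.¬E ⊔ (¬E ⊔ ¬A))) unsat w.r.t. T
   apply at x₀: D⊑E
   open: L(x₀) ⊇ {C, D, E, ∀r.¬E, ∃r.C} (+ ∃-successors)
2. Hence (C ⊓ D) ⊑ (∃r.E ⊓ (E ⊓ A)): not entailed.

No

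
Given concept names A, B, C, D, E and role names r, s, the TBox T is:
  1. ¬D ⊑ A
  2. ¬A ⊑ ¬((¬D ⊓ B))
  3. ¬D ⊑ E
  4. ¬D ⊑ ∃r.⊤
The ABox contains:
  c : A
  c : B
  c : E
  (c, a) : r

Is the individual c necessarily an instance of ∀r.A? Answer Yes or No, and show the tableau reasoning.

1. c : ∀r.A?  L(c) = {A, B, E} ∪ {∃r.¬A}
   open: L(c) ⊇ {A, B, D, E, ∃r.¬A} (+ ∃-successors) — c ∉ ∀r.A possible
2. Hence c : ∀r.A: not entailed.

No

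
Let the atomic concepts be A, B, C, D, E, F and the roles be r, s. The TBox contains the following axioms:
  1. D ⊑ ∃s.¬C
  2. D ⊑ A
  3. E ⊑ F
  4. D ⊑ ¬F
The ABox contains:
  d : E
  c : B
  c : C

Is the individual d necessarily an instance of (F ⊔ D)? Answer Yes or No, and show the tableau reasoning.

1. d : (F ⊔ D)?  L(d) = {E} ∪ {(¬F ⊓ ¬D)}
   clash {F, ¬F} at d — d ∈ (F ⊔ D)
2. Hence d : (F ⊔ D): entailed.

Yes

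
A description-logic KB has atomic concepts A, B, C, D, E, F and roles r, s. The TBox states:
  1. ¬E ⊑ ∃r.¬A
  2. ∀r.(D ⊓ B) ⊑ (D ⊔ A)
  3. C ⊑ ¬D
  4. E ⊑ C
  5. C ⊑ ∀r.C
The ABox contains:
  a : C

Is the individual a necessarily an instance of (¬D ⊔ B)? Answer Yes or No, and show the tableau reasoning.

1. a : (¬D ⊔ B)?  L(a) = {C} ∪ {(D ⊓ ¬B)}
   clash {D, ¬D} at a — a ∈ (¬D ⊔ B)
2. Hence a : (¬D ⊔ B): entailed.

Yes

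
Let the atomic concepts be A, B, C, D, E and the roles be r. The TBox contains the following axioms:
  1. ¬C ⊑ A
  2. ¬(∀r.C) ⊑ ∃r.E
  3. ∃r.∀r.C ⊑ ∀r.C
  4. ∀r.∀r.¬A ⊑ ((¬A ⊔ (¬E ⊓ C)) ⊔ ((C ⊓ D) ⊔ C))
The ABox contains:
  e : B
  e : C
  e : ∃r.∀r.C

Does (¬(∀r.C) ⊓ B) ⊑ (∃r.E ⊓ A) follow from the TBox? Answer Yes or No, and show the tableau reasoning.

1. (¬(∀r.C) ⊓ B) ⊑ (∃r.E ⊓ A)  ⇔  ((∃r.¬C ⊓ B) ⊓ (∀r.¬E ⊔ ¬A)) unsat w.r.t. T
   apply at x₀: ¬(∀r.C)⊑∃r.E
   open: L(x₀) ⊇ {B, C, ¬A, ∀r.∃r.¬C, ∃r.E, …} (+ ∃-successors)
2. Hence (¬(∀r.C) ⊓ B) ⊑ (∃r.E ⊓ A): not entailed.

No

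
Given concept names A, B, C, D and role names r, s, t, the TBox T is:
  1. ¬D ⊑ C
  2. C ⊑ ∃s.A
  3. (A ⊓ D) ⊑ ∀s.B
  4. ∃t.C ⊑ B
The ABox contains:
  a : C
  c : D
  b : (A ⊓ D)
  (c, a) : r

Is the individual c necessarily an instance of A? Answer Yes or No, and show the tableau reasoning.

1. c : A?  L(c) = {D} ∪ {¬A}
   open: L(c) ⊇ {D, ¬A, ¬C, ∀t.¬C} — c ∉ A possible
2. Hence c : A: not entailed.

No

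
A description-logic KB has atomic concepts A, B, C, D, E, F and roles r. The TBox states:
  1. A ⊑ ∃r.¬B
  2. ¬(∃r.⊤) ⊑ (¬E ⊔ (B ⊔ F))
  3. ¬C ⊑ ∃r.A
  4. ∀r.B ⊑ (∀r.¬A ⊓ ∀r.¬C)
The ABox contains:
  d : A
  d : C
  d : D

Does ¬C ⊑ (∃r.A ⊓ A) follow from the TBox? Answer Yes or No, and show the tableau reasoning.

1. ¬C ⊑ (∃r.A ⊓ A)  ⇔  (¬C ⊓ (∀r.¬A ⊔ ¬A)) unsat w.r.t. T
   apply at x₀: ¬C⊑∃r.A
   open: L(x₀) ⊇ {¬A, ¬C, ∃r.A, ∃r.¬B, ∃r.⊤} (+ ∃-successors)
2. Hence ¬C ⊑ (∃r.A ⊓ A): not entailed.

No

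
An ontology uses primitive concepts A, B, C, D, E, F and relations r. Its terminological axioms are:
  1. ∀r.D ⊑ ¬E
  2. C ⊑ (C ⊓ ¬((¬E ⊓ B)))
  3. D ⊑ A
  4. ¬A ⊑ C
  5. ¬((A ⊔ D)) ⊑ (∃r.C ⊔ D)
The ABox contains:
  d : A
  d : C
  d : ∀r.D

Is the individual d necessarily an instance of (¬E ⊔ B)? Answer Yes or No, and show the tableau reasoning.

Yes

1. d : (¬E ⊔ B)?  L(d) = {A, C, ∀r.D} ∪ {(E ⊓ ¬B)}
   clash {E, ¬E} at d — d ∈ (¬E ⊔ B)
2. Hence d : (¬E ⊔ B): entailed.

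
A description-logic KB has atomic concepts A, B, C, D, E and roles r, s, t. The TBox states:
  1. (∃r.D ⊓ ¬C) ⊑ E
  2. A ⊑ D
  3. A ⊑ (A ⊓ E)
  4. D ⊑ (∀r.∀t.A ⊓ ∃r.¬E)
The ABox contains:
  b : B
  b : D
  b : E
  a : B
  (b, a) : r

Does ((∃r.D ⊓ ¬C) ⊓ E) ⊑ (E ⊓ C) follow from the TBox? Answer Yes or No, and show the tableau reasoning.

No

1. ((∃r.D ⊓ ¬C) ⊓ E) ⊑ (E ⊓ C)  ⇔  (((∃r.D ⊓ ¬C) ⊓ E) ⊓ (¬E ⊔ ¬C)) unsat w.r.t. T
   open: L(x₀) ⊇ {E, ¬A, ¬C, ¬D, ∃r.D} (+ ∃-successors)
2. Hence ((∃r.D ⊓ ¬C) ⊓ E) ⊑ (E ⊓ C): not entailed.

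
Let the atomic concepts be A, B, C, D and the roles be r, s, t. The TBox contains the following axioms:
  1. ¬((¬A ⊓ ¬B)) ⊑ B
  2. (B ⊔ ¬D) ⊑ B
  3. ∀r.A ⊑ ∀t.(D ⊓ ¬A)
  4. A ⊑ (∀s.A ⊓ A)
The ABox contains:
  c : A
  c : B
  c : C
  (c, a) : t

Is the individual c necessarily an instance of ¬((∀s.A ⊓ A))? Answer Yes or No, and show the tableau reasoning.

No

1. c : ¬((∀s.A ⊓ A))?  L(c) = {A, B, C} ∪ {(∀s.A ⊓ A)}
   open: L(c) ⊇ {A, B, C, ∀s.A, ∃r.¬A} (+ ∃-successors) — c ∉ ¬((∀s.A ⊓ A)) possible
2. Hence c : ¬((∀s.A ⊓ A)): not entailed.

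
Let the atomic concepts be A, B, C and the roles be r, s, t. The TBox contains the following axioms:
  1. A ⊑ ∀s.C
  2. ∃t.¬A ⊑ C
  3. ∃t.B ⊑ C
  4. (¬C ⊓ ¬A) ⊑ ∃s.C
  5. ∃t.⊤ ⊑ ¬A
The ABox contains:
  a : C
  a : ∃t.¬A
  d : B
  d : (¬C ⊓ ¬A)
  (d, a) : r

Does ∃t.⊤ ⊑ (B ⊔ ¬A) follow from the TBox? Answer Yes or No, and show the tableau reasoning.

Yes

1. ∃t.⊤ ⊑ (B ⊔ ¬A)  ⇔  (∃t.⊤ ⊓ (¬B ⊓ A)) unsat w.r.t. T
   all branches close; clash {A, ¬A} at x₀
2. Hence ∃t.⊤ ⊑ (B ⊔ ¬A): entailed.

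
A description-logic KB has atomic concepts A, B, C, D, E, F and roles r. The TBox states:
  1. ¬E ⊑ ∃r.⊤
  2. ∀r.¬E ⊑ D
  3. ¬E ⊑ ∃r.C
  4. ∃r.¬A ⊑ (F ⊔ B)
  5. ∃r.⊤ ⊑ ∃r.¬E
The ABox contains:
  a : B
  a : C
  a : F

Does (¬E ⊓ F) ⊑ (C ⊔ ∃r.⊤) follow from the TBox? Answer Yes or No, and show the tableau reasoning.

1. (¬E ⊓ F) ⊑ (C ⊔ ∃r.⊤)  ⇔  ((¬E ⊓ F) ⊓ (¬C ⊓ ∀r.⊥)) unsat w.r.t. T
   all branches close; clash ⊥ at an ∃-successor
2. Hence (¬E ⊓ F) ⊑ (C ⊔ ∃r.⊤): entailed.

Yes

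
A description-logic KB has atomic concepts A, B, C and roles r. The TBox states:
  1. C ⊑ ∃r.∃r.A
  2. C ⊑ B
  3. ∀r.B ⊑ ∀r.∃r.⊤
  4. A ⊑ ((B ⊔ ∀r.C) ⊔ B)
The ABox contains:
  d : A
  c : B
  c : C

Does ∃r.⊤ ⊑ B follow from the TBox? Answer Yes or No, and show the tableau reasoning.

No

1. ∃r.⊤ ⊑ B  ⇔  (∃r.⊤ ⊓ ¬B) unsat w.r.t. T
   open: L(x₀) ⊇ {¬A, ¬B, ¬C, ∃r.¬B, ∃r.⊤} (+ ∃-successors)
2. Hence ∃r.⊤ ⊑ B: not entailed.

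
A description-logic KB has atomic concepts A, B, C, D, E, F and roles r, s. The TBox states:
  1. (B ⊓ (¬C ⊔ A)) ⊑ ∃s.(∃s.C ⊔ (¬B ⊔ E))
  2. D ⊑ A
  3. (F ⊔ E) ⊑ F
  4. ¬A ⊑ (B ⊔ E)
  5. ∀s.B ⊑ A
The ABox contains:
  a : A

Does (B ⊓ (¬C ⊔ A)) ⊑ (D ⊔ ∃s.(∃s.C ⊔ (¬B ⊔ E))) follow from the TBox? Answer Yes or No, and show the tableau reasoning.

1. (B ⊓ (¬C ⊔ A)) ⊑ (D ⊔ ∃s.(∃s.C ⊔ (¬B ⊔ E)))  ⇔  ((B ⊓ (¬C ⊔ A)) ⊓ (¬D ⊓ ∀s.(∀s.¬C ⊓ (B ⊓ ¬E)))) unsat w.r.t. T
   all branches close; clash {E, ¬E} at an ∃-successor
2. Hence (B ⊓ (¬C ⊔ A)) ⊑ (D ⊔ ∃s.(∃s.C ⊔ (¬B ⊔ E))): entailed.

Yes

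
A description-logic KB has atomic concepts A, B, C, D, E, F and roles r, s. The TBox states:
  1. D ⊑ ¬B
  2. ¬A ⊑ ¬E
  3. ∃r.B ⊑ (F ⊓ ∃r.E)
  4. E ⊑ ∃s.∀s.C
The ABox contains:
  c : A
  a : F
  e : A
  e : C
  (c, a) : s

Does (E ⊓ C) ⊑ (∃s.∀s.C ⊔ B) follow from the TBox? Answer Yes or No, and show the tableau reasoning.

Yes

1. (E ⊓ C) ⊑ (∃s.∀s.C ⊔ B)  ⇔  ((E ⊓ C) ⊓ (∀s.∃s.¬C ⊓ ¬B)) unsat w.r.t. T
   all branches close; clash {E, ¬E} at x₀
2. Hence (E ⊓ C) ⊑ (∃s.∀s.C ⊔ B): entailed.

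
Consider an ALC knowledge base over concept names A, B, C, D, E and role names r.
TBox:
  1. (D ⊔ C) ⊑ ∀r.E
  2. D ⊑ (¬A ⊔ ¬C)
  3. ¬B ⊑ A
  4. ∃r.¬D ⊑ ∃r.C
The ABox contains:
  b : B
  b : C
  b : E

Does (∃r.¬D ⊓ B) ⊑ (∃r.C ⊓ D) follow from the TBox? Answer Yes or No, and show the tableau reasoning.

1. (∃r.¬D ⊓ B) ⊑ (∃r.C ⊓ D)  ⇔  ((∃r.¬D ⊓ B) ⊓ (∀r.¬C ⊔ ¬D)) unsat w.r.t. T
   apply at x₀: ∃r.¬D⊑∃r.C
   open: L(x₀) ⊇ {B, ¬C, ¬D, ∃r.C, ∃r.¬D} (+ ∃-successors)
2. Hence (∃r.¬D ⊓ B) ⊑ (∃r.C ⊓ D): not entailed.

No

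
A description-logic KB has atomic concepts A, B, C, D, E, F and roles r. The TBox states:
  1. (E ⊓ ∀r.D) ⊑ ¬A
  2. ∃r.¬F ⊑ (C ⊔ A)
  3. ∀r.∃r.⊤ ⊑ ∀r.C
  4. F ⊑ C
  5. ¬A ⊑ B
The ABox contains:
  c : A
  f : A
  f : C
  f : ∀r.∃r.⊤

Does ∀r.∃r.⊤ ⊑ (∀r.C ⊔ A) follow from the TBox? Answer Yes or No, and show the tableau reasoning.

1. ∀r.∃r.⊤ ⊑ (∀r.C ⊔ A)  ⇔  (∀r.∃r.⊤ ⊓ (∃r.¬C ⊓ ¬A)) unsat w.r.t. T
   all branches close; clash {C, ¬C} at an ∃-successor
2. Hence ∀r.∃r.⊤ ⊑ (∀r.C ⊔ A): entailed.

Yes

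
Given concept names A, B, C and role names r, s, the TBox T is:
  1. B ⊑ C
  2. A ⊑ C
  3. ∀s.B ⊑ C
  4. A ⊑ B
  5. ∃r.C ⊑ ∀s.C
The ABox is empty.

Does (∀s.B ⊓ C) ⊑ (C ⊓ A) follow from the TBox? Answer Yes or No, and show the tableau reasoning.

No

1. (∀s.B ⊓ C) ⊑ (C ⊓ A)  ⇔  ((∀s.B ⊓ C) ⊓ (¬C ⊔ ¬A)) unsat w.r.t. T
   open: L(x₀) ⊇ {C, ¬A, ∀r.¬C, ∀s.B}
2. Hence (∀s.B ⊓ C) ⊑ (C ⊓ A): not entailed.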